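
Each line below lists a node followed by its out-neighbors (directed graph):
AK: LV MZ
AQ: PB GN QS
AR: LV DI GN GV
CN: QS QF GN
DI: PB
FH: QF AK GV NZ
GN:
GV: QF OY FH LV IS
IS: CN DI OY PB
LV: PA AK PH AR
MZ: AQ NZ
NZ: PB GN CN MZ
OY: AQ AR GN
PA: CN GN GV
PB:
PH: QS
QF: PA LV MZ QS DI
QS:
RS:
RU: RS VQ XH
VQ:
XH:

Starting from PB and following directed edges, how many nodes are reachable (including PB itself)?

1

BFS from PB visits: PB
Reachable nodes: 1 of 22 total.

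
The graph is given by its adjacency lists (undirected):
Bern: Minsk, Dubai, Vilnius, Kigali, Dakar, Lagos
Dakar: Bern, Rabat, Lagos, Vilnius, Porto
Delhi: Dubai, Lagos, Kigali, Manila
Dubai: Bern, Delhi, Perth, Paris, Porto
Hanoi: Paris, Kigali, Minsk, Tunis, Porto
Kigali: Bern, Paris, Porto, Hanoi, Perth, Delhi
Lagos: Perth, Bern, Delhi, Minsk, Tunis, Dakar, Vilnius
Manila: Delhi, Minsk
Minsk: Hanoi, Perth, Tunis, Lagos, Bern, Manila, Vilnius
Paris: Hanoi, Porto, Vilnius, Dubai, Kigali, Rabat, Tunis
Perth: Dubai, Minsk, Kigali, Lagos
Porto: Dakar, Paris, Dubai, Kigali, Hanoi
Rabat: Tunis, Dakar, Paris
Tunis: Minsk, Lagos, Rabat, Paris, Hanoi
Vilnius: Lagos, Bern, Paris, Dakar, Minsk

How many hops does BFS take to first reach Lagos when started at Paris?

Level 0: Paris
Level 1: Dubai, Hanoi, Kigali, Porto, Rabat, Tunis, Vilnius
Level 2: Bern, Dakar, Delhi, Lagos, Minsk, Perth
Level 3: Manila
Lagos first appears at level 2.

2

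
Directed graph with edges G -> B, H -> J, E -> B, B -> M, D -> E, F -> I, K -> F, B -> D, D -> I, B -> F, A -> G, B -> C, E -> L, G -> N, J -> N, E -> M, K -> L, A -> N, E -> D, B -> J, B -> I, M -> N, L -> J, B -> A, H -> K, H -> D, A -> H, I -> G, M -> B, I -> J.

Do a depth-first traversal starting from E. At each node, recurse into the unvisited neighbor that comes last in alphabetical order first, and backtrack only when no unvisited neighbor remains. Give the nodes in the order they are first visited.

E -> M -> N -> B -> J -> I -> G -> F -> D -> C -> A -> H -> K -> L

Visit E
E → M
M → N
M → B
B → J
B → I
I → G
B → F
B → D
B → C
B → A
A → H
H → K
K → L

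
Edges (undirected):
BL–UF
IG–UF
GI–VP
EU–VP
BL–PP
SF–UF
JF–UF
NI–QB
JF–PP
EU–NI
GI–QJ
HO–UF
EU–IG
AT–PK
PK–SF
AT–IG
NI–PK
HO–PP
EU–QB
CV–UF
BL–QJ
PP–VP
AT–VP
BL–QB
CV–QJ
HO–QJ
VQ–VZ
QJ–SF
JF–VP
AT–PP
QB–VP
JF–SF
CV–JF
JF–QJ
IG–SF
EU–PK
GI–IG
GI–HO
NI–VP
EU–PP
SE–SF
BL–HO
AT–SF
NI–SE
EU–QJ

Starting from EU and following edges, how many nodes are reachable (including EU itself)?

17

BFS from EU visits: EU, IG, NI, PK, PP, QB, QJ, VP, AT, GI, SF, UF, SE, BL, HO, JF, CV
Reachable nodes: 17 of 19 total.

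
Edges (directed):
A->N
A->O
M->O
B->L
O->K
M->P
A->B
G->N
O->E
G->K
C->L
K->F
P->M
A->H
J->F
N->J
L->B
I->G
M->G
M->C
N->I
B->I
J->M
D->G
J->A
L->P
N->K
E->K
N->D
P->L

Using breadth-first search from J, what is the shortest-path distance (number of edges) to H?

2

Level 0: J
Level 1: A, F, M
Level 2: B, C, G, H, N, O, P
Level 3: D, E, I, K, L
H first appears at level 2.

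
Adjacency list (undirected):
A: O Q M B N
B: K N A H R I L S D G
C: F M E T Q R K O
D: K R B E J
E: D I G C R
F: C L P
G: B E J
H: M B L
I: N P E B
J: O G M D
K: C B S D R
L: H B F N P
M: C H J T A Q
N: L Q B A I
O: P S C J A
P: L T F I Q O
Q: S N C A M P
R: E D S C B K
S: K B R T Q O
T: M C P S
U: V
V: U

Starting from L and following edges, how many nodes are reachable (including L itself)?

BFS from L visits: L, P, N, H, F, B, T, Q, O, I, A, M, C, S, R, K, G, D, J, E
Reachable nodes: 20 of 22 total.

20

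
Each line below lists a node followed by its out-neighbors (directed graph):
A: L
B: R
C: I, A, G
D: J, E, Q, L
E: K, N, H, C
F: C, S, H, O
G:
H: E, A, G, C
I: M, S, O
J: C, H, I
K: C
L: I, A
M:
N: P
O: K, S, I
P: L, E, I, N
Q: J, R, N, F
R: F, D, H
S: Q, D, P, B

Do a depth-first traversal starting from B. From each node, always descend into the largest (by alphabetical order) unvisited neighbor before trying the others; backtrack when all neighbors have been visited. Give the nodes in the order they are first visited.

B → R → H → G → E → N → P → L → I → S → Q → J → C → A → F → O → K → D → M

Visit B
B → R
R → H
H → G
H → E
E → N
N → P
P → L
L → I
I → S
S → Q
Q → J
J → C
C → A
Q → F
F → O
O → K
S → D
I → M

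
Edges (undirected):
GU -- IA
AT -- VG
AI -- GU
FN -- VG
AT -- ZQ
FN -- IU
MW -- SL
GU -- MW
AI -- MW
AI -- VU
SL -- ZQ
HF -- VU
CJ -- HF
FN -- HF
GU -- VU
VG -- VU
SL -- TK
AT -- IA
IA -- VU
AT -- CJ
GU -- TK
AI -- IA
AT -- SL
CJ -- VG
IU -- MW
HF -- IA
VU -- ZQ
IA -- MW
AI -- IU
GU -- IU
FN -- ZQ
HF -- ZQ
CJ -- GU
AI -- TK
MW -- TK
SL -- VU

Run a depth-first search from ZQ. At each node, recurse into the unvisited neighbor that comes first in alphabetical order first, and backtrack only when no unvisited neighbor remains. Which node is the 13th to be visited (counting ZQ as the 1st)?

Visit ZQ
ZQ → AT
AT → CJ
CJ → GU
GU → AI
AI → IA
IA → HF
HF → FN
FN → IU
IU → MW
MW → SL
SL → TK
SL → VU
VU → VG

Visit order: ZQ, AT, CJ, GU, AI, IA, HF, FN, IU, MW, SL, TK, VU, VG

VU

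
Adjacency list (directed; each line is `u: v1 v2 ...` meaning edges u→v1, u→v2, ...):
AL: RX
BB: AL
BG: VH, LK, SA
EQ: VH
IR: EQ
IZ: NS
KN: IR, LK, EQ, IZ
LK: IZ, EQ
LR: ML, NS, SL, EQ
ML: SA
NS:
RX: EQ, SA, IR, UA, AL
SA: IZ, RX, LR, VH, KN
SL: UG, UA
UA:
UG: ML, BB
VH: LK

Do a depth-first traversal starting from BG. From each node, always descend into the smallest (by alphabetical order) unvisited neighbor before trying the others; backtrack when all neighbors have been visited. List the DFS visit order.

Visit BG
BG → LK
LK → EQ
EQ → VH
LK → IZ
IZ → NS
BG → SA
SA → KN
KN → IR
SA → LR
LR → ML
LR → SL
SL → UA
SL → UG
UG → BB
BB → AL
AL → RX

BG, LK, EQ, VH, IZ, NS, SA, KN, IR, LR, ML, SL, UA, UG, BB, AL, RX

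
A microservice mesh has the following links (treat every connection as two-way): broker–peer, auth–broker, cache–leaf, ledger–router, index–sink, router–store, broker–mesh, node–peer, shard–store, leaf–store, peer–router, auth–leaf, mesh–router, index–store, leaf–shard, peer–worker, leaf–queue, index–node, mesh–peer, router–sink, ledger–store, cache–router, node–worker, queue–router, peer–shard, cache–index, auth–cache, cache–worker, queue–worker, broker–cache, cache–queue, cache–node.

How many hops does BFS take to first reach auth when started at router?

2

Level 0: router
Level 1: cache, ledger, mesh, peer, queue, sink, store
Level 2: auth, broker, index, leaf, node, shard, worker
auth first appears at level 2.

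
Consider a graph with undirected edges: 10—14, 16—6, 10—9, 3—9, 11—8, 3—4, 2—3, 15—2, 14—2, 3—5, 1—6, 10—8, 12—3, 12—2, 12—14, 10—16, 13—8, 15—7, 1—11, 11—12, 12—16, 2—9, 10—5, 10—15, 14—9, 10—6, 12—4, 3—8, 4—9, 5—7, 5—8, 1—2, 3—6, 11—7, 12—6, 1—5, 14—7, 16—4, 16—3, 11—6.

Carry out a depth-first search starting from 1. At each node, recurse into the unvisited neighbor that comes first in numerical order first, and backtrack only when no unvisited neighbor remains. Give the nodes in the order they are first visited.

1, 2, 3, 4, 9, 10, 5, 7, 11, 6, 12, 14, 16, 8, 13, 15

Visit 1
1 → 2
2 → 3
3 → 4
4 → 9
9 → 10
10 → 5
5 → 7
7 → 11
11 → 6
6 → 12
12 → 14
12 → 16
11 → 8
8 → 13
7 → 15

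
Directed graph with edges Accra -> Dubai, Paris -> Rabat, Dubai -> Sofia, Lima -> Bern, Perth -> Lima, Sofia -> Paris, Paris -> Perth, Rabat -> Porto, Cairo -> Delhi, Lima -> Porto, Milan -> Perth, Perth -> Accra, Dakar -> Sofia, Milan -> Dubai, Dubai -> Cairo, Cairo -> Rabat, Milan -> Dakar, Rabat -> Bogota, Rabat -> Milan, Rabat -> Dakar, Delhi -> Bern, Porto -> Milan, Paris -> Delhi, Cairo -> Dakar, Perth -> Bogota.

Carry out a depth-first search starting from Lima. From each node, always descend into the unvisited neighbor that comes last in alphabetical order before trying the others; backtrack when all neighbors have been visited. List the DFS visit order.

Visit Lima
Lima → Porto
Porto → Milan
Milan → Perth
Perth → Bogota
Perth → Accra
Accra → Dubai
Dubai → Sofia
Sofia → Paris
Paris → Rabat
Rabat → Dakar
Paris → Delhi
Delhi → Bern
Dubai → Cairo

Lima → Porto → Milan → Perth → Bogota → Accra → Dubai → Sofia → Paris → Rabat → Dakar → Delhi → Bern → Cairo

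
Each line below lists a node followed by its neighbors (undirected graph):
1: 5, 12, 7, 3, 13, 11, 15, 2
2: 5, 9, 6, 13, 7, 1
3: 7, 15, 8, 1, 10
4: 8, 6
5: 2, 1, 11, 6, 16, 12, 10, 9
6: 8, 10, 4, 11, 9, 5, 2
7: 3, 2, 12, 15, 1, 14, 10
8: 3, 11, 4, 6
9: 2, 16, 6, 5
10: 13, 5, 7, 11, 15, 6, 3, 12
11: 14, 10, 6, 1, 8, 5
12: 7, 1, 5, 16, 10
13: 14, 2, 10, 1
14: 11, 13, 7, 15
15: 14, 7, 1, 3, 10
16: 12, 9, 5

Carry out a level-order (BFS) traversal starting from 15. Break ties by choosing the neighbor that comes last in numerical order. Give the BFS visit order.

15 -> 14 -> 10 -> 7 -> 3 -> 1 -> 13 -> 11 -> 12 -> 6 -> 5 -> 2 -> 8 -> 16 -> 9 -> 4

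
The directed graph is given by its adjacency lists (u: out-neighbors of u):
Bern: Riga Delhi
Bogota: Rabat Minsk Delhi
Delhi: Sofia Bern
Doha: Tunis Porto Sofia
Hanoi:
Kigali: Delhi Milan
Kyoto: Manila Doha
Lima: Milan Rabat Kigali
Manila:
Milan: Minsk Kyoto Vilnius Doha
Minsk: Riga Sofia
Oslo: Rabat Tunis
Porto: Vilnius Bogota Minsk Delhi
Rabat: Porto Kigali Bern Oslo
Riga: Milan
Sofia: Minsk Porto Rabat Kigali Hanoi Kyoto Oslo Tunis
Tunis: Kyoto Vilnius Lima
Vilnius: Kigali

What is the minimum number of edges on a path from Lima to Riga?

3

Level 0: Lima
Level 1: Kigali, Milan, Rabat
Level 2: Bern, Delhi, Doha, Kyoto, Minsk, Oslo, Porto, Vilnius
Level 3: Bogota, Manila, Riga, Sofia, Tunis
Level 4: Hanoi
Riga first appears at level 3.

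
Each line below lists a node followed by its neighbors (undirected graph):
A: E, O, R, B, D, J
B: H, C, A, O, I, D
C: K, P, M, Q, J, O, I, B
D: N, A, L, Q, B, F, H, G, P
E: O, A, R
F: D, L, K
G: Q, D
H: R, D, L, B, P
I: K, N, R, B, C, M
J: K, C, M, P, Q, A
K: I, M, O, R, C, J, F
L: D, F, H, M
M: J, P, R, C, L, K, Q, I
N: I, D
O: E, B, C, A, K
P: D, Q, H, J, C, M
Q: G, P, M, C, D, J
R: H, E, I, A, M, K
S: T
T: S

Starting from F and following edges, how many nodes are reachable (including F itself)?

BFS from F visits: F, L, K, D, M, H, R, O, J, I, C, Q, P, N, G, B, A, E
Reachable nodes: 18 of 20 total.

18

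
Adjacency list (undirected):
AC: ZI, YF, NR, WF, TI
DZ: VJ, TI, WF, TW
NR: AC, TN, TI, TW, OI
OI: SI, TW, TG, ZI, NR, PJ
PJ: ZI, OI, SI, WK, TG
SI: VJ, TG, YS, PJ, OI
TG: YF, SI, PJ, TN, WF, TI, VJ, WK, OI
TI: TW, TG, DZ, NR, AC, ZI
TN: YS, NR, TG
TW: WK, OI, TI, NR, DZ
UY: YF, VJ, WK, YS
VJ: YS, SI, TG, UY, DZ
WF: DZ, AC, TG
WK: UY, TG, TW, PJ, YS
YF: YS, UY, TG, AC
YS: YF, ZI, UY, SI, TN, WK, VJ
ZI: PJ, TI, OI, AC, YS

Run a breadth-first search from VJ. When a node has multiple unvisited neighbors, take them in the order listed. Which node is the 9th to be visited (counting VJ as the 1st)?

Visit VJ; enqueue YS, SI, TG, UY, DZ → queue [YS, SI, TG, UY, DZ]
Visit YS; enqueue YF, ZI, TN, WK → queue [SI, TG, UY, DZ, YF, ZI, TN, WK]
Visit SI; enqueue PJ, OI → queue [TG, UY, DZ, YF, ZI, TN, WK, PJ, OI]
Visit TG; enqueue WF, TI → queue [UY, DZ, YF, ZI, TN, WK, PJ, OI, WF, TI]
Visit UY → queue [DZ, YF, ZI, TN, WK, PJ, OI, WF, TI]
Visit DZ; enqueue TW → queue [YF, ZI, TN, WK, PJ, OI, WF, TI, TW]
Visit YF; enqueue AC → queue [ZI, TN, WK, PJ, OI, WF, TI, TW, AC]
Visit ZI → queue [TN, WK, PJ, OI, WF, TI, TW, AC]
Visit TN; enqueue NR → queue [WK, PJ, OI, WF, TI, TW, AC, NR]
Visit WK → queue [PJ, OI, WF, TI, TW, AC, NR]
Visit PJ → queue [OI, WF, TI, TW, AC, NR]
Visit OI → queue [WF, TI, TW, AC, NR]
Visit WF → queue [TI, TW, AC, NR]
Visit TI → queue [TW, AC, NR]
Visit TW → queue [AC, NR]
Visit AC → queue [NR]
Visit NR → queue []

Visit order: VJ, YS, SI, TG, UY, DZ, YF, ZI, TN, WK, PJ, OI, WF, TI, TW, AC, NR

TN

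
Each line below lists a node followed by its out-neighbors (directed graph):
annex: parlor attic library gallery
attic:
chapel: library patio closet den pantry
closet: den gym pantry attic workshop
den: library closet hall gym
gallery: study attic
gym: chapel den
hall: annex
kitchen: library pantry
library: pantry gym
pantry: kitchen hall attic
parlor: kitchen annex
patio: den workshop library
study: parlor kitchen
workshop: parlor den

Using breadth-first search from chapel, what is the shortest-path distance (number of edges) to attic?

2

Level 0: chapel
Level 1: closet, den, library, pantry, patio
Level 2: attic, gym, hall, kitchen, workshop
Level 3: annex, parlor
Level 4: gallery
Level 5: study
attic first appears at level 2.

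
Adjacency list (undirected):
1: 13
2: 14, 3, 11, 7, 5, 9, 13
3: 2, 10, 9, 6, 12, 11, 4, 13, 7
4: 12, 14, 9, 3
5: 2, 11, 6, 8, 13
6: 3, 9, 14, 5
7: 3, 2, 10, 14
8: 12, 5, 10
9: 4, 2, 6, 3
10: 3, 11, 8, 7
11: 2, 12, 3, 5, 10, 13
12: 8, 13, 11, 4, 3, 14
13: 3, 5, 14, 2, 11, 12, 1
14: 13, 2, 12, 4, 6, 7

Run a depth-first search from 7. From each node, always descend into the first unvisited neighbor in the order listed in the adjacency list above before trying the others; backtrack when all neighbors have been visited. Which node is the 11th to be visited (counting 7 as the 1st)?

Visit 7
7 → 3
3 → 2
2 → 14
14 → 13
13 → 5
5 → 11
11 → 12
12 → 8
8 → 10
12 → 4
4 → 9
9 → 6
13 → 1

Visit order: 7, 3, 2, 14, 13, 5, 11, 12, 8, 10, 4, 9, 6, 1

4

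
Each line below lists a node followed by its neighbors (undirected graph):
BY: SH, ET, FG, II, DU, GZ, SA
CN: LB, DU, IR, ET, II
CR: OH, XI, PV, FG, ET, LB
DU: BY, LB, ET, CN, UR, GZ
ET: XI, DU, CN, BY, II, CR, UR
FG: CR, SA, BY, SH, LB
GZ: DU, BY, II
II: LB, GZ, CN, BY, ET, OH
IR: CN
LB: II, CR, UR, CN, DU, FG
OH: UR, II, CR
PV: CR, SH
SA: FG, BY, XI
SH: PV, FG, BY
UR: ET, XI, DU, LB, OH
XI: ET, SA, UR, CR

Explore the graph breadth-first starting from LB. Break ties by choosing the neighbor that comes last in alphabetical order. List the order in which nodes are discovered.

LB → UR → II → FG → DU → CR → CN → XI → OH → ET → GZ → BY → SH → SA → PV → IR

Visit LB; enqueue UR, II, FG, DU, CR, CN → queue [UR, II, FG, DU, CR, CN]
Visit UR; enqueue XI, OH, ET → queue [II, FG, DU, CR, CN, XI, OH, ET]
Visit II; enqueue GZ, BY → queue [FG, DU, CR, CN, XI, OH, ET, GZ, BY]
Visit FG; enqueue SH, SA → queue [DU, CR, CN, XI, OH, ET, GZ, BY, SH, SA]
Visit DU → queue [CR, CN, XI, OH, ET, GZ, BY, SH, SA]
Visit CR; enqueue PV → queue [CN, XI, OH, ET, GZ, BY, SH, SA, PV]
Visit CN; enqueue IR → queue [XI, OH, ET, GZ, BY, SH, SA, PV, IR]
Visit XI → queue [OH, ET, GZ, BY, SH, SA, PV, IR]
Visit OH → queue [ET, GZ, BY, SH, SA, PV, IR]
Visit ET → queue [GZ, BY, SH, SA, PV, IR]
Visit GZ → queue [BY, SH, SA, PV, IR]
Visit BY → queue [SH, SA, PV, IR]
Visit SH → queue [SA, PV, IR]
Visit SA → queue [PV, IR]
Visit PV → queue [IR]
Visit IR → queue []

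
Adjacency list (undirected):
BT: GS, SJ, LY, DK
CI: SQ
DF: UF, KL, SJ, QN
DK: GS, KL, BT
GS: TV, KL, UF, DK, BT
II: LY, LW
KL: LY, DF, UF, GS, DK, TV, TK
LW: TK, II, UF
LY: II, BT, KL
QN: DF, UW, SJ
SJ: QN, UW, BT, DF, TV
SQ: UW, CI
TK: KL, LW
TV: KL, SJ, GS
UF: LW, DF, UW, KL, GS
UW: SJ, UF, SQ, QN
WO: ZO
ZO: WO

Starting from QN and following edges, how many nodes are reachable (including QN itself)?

16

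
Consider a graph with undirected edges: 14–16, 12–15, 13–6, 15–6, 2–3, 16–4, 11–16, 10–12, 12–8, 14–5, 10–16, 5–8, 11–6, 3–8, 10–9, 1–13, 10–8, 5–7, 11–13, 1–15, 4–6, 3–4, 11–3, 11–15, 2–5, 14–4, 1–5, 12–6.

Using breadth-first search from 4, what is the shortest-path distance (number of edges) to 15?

Level 0: 4
Level 1: 3, 6, 14, 16
Level 2: 2, 5, 8, 10, 11, 12, 13, 15
Level 3: 1, 7, 9
15 first appears at level 2.

2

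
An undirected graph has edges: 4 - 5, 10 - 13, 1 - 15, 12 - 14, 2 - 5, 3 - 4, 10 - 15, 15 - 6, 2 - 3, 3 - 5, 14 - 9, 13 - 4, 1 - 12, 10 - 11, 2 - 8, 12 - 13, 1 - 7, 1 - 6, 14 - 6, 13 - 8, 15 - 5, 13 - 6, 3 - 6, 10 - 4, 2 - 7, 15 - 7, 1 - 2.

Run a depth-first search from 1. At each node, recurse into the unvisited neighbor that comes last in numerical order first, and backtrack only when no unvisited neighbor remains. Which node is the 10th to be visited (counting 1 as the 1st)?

Visit 1
1 → 15
15 → 10
10 → 13
13 → 12
12 → 14
14 → 9
14 → 6
6 → 3
3 → 5
5 → 4
5 → 2
2 → 8
2 → 7
10 → 11

Visit order: 1, 15, 10, 13, 12, 14, 9, 6, 3, 5, 4, 2, 8, 7, 11

5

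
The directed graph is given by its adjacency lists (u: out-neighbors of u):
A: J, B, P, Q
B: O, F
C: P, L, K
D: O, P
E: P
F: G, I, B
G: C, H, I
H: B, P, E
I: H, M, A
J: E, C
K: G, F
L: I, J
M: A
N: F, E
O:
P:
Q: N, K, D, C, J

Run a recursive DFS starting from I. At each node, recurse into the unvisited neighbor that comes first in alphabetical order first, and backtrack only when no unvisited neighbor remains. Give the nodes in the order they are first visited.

Visit I
I → A
A → B
B → F
F → G
G → C
C → K
C → L
L → J
J → E
E → P
G → H
B → O
A → Q
Q → D
Q → N
I → M

I, A, B, F, G, C, K, L, J, E, P, H, O, Q, D, N, M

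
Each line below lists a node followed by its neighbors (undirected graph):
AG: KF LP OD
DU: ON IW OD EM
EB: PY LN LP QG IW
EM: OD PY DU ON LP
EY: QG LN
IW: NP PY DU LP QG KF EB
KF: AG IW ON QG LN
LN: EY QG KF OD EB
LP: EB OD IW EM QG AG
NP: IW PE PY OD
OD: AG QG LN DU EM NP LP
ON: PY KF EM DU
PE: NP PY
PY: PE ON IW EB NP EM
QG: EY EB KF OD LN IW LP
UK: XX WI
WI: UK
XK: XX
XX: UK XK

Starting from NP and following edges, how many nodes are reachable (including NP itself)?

15

BFS from NP visits: NP, PY, PE, OD, IW, ON, EM, EB, QG, LP, LN, DU, AG, KF, EY
Reachable nodes: 15 of 19 total.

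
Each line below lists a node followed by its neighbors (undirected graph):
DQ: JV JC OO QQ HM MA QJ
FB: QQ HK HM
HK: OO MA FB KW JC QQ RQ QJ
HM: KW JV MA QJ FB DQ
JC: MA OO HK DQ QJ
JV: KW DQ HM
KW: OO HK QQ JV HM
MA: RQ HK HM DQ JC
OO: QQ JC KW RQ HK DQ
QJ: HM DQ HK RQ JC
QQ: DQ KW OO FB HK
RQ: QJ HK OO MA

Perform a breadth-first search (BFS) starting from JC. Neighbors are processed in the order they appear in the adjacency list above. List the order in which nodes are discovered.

Visit JC; enqueue MA, OO, HK, DQ, QJ → queue [MA, OO, HK, DQ, QJ]
Visit MA; enqueue RQ, HM → queue [OO, HK, DQ, QJ, RQ, HM]
Visit OO; enqueue QQ, KW → queue [HK, DQ, QJ, RQ, HM, QQ, KW]
Visit HK; enqueue FB → queue [DQ, QJ, RQ, HM, QQ, KW, FB]
Visit DQ; enqueue JV → queue [QJ, RQ, HM, QQ, KW, FB, JV]
Visit QJ → queue [RQ, HM, QQ, KW, FB, JV]
Visit RQ → queue [HM, QQ, KW, FB, JV]
Visit HM → queue [QQ, KW, FB, JV]
Visit QQ → queue [KW, FB, JV]
Visit KW → queue [FB, JV]
Visit FB → queue [JV]
Visit JV → queue []

JC -> MA -> OO -> HK -> DQ -> QJ -> RQ -> HM -> QQ -> KW -> FB -> JV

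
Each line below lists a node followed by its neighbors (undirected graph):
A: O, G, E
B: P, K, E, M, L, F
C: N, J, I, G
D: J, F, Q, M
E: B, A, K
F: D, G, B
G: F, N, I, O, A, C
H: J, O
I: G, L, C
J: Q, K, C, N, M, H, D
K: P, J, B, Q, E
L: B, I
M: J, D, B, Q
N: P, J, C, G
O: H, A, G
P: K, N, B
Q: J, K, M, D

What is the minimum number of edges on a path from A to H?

Level 0: A
Level 1: E, G, O
Level 2: B, C, F, H, I, K, N
Level 3: D, J, L, M, P, Q
H first appears at level 2.

2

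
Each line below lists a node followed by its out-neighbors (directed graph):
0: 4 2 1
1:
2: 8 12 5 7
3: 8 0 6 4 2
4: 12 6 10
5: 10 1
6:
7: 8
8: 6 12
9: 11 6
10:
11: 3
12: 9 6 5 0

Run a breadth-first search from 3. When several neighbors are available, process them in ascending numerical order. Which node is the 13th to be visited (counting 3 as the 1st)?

11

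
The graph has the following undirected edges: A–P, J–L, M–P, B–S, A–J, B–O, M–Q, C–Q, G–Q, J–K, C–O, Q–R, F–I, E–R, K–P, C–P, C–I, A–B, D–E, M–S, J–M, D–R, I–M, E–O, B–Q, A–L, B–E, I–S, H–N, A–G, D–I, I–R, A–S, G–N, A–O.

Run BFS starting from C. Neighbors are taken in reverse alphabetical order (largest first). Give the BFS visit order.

C -> Q -> P -> O -> I -> R -> M -> G -> B -> K -> A -> E -> S -> F -> D -> J -> N -> L -> H

Visit C; enqueue Q, P, O, I → queue [Q, P, O, I]
Visit Q; enqueue R, M, G, B → queue [P, O, I, R, M, G, B]
Visit P; enqueue K, A → queue [O, I, R, M, G, B, K, A]
Visit O; enqueue E → queue [I, R, M, G, B, K, A, E]
Visit I; enqueue S, F, D → queue [R, M, G, B, K, A, E, S, F, D]
Visit R → queue [M, G, B, K, A, E, S, F, D]
Visit M; enqueue J → queue [G, B, K, A, E, S, F, D, J]
Visit G; enqueue N → queue [B, K, A, E, S, F, D, J, N]
Visit B → queue [K, A, E, S, F, D, J, N]
Visit K → queue [A, E, S, F, D, J, N]
Visit A; enqueue L → queue [E, S, F, D, J, N, L]
Visit E → queue [S, F, D, J, N, L]
Visit S → queue [F, D, J, N, L]
Visit F → queue [D, J, N, L]
Visit D → queue [J, N, L]
Visit J → queue [N, L]
Visit N; enqueue H → queue [L, H]
Visit L → queue [H]
Visit H → queue []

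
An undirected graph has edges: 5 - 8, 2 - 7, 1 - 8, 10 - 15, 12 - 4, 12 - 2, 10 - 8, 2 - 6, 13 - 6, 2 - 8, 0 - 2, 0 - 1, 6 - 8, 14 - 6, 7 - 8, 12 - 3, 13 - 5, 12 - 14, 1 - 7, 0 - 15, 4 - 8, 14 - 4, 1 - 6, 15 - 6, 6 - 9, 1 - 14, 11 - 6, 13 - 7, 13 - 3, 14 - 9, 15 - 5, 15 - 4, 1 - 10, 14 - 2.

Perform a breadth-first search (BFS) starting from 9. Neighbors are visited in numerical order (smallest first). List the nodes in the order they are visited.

Visit 9; enqueue 6, 14 → queue [6, 14]
Visit 6; enqueue 1, 2, 8, 11, 13, 15 → queue [14, 1, 2, 8, 11, 13, 15]
Visit 14; enqueue 4, 12 → queue [1, 2, 8, 11, 13, 15, 4, 12]
Visit 1; enqueue 0, 7, 10 → queue [2, 8, 11, 13, 15, 4, 12, 0, 7, 10]
Visit 2 → queue [8, 11, 13, 15, 4, 12, 0, 7, 10]
Visit 8; enqueue 5 → queue [11, 13, 15, 4, 12, 0, 7, 10, 5]
Visit 11 → queue [13, 15, 4, 12, 0, 7, 10, 5]
Visit 13; enqueue 3 → queue [15, 4, 12, 0, 7, 10, 5, 3]
Visit 15 → queue [4, 12, 0, 7, 10, 5, 3]
Visit 4 → queue [12, 0, 7, 10, 5, 3]
Visit 12 → queue [0, 7, 10, 5, 3]
Visit 0 → queue [7, 10, 5, 3]
Visit 7 → queue [10, 5, 3]
Visit 10 → queue [5, 3]
Visit 5 → queue [3]
Visit 3 → queue []

9 -> 6 -> 14 -> 1 -> 2 -> 8 -> 11 -> 13 -> 15 -> 4 -> 12 -> 0 -> 7 -> 10 -> 5 -> 3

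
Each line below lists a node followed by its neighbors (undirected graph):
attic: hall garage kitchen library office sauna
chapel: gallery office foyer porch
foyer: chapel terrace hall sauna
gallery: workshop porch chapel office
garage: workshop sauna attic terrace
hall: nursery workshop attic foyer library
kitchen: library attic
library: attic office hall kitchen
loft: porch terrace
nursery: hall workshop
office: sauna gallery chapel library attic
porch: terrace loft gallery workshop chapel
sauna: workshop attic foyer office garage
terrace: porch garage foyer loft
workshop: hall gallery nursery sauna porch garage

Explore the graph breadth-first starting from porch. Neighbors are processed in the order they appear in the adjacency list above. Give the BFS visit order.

porch terrace loft gallery workshop chapel garage foyer office hall nursery sauna attic library kitchen

Visit porch; enqueue terrace, loft, gallery, workshop, chapel → queue [terrace, loft, gallery, workshop, chapel]
Visit terrace; enqueue garage, foyer → queue [loft, gallery, workshop, chapel, garage, foyer]
Visit loft → queue [gallery, workshop, chapel, garage, foyer]
Visit gallery; enqueue office → queue [workshop, chapel, garage, foyer, office]
Visit workshop; enqueue hall, nursery, sauna → queue [chapel, garage, foyer, office, hall, nursery, sauna]
Visit chapel → queue [garage, foyer, office, hall, nursery, sauna]
Visit garage; enqueue attic → queue [foyer, office, hall, nursery, sauna, attic]
Visit foyer → queue [office, hall, nursery, sauna, attic]
Visit office; enqueue library → queue [hall, nursery, sauna, attic, library]
Visit hall → queue [nursery, sauna, attic, library]
Visit nursery → queue [sauna, attic, library]
Visit sauna → queue [attic, library]
Visit attic; enqueue kitchen → queue [library, kitchen]
Visit library → queue [kitchen]
Visit kitchen → queue []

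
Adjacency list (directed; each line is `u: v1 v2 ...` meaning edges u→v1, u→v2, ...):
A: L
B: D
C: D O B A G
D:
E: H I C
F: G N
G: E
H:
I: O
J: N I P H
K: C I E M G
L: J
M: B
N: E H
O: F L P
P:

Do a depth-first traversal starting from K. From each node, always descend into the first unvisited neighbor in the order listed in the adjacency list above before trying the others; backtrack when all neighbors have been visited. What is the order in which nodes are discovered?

K -> C -> D -> O -> F -> G -> E -> H -> I -> N -> L -> J -> P -> B -> A -> M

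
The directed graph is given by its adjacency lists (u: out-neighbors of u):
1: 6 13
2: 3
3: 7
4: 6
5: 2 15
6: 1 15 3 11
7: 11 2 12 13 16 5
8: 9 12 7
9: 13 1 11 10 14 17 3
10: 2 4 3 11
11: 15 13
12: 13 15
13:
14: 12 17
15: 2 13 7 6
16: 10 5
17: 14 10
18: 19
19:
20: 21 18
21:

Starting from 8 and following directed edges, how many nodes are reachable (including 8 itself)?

BFS from 8 visits: 8, 9, 12, 7, 13, 1, 11, 10, 14, 17, 3, 15, 2, 16, 5, 6, 4
Reachable nodes: 17 of 21 total.

17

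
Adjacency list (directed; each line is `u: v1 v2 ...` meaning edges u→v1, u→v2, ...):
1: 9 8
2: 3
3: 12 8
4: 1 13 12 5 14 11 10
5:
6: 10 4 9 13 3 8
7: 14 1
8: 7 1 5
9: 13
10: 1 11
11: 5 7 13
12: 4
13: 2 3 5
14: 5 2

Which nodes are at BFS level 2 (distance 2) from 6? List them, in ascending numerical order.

1, 2, 5, 7, 11, 12, 14

Level 0: 6
Level 1: 3, 4, 8, 9, 10, 13
Level 2: 1, 2, 5, 7, 11, 12, 14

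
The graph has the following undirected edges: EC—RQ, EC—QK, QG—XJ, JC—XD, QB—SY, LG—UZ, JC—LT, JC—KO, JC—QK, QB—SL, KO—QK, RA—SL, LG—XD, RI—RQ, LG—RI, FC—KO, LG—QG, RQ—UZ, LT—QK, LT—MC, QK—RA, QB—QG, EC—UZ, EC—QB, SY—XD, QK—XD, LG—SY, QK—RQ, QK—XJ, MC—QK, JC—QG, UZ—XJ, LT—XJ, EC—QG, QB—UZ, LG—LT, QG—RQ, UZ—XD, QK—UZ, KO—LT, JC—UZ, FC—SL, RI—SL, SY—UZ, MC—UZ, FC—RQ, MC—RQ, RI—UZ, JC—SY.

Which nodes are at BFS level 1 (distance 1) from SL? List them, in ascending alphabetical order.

FC, QB, RA, RI

Level 0: SL
Level 1: FC, QB, RA, RI
Level 2: EC, KO, LG, QG, QK, RQ, SY, UZ
Level 3: JC, LT, MC, XD, XJ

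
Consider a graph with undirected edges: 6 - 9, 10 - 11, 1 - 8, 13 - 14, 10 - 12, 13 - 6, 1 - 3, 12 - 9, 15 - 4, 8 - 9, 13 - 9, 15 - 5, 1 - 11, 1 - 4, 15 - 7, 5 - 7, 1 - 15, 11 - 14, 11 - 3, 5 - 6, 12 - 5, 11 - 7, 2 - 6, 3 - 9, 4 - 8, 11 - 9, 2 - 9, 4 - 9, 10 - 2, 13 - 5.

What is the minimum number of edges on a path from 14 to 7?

2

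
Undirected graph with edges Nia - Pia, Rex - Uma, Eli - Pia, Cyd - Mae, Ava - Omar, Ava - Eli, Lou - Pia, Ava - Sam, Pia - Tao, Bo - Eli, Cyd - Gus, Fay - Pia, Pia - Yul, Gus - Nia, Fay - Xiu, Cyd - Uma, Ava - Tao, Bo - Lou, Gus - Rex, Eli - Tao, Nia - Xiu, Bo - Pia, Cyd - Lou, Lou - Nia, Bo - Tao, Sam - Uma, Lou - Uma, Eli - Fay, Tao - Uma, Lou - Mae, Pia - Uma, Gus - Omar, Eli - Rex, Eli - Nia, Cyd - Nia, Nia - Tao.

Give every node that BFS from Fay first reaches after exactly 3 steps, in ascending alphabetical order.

Cyd, Gus, Mae, Omar, Sam

Level 0: Fay
Level 1: Eli, Pia, Xiu
Level 2: Ava, Bo, Lou, Nia, Rex, Tao, Uma, Yul
Level 3: Cyd, Gus, Mae, Omar, Sam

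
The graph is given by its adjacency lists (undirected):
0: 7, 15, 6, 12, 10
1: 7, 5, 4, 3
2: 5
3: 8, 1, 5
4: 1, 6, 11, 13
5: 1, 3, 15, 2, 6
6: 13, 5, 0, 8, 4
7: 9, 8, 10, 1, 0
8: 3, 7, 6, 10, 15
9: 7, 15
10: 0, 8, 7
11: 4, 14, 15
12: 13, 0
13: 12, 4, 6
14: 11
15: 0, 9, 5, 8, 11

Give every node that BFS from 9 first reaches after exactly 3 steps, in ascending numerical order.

2, 3, 4, 6, 12, 14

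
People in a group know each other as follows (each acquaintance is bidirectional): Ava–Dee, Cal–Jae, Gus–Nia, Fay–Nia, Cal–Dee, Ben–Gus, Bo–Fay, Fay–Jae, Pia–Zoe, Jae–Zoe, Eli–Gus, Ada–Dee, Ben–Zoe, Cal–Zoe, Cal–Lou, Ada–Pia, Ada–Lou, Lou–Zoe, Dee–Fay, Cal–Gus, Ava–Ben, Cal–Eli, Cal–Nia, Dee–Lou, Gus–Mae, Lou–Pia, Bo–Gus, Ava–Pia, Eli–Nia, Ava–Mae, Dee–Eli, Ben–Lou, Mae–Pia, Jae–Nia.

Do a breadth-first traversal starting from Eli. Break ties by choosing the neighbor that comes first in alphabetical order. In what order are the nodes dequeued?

Eli Cal Dee Gus Nia Jae Lou Zoe Ada Ava Fay Ben Bo Mae Pia

Visit Eli; enqueue Cal, Dee, Gus, Nia → queue [Cal, Dee, Gus, Nia]
Visit Cal; enqueue Jae, Lou, Zoe → queue [Dee, Gus, Nia, Jae, Lou, Zoe]
Visit Dee; enqueue Ada, Ava, Fay → queue [Gus, Nia, Jae, Lou, Zoe, Ada, Ava, Fay]
Visit Gus; enqueue Ben, Bo, Mae → queue [Nia, Jae, Lou, Zoe, Ada, Ava, Fay, Ben, Bo, Mae]
Visit Nia → queue [Jae, Lou, Zoe, Ada, Ava, Fay, Ben, Bo, Mae]
Visit Jae → queue [Lou, Zoe, Ada, Ava, Fay, Ben, Bo, Mae]
Visit Lou; enqueue Pia → queue [Zoe, Ada, Ava, Fay, Ben, Bo, Mae, Pia]
Visit Zoe → queue [Ada, Ava, Fay, Ben, Bo, Mae, Pia]
Visit Ada → queue [Ava, Fay, Ben, Bo, Mae, Pia]
Visit Ava → queue [Fay, Ben, Bo, Mae, Pia]
Visit Fay → queue [Ben, Bo, Mae, Pia]
Visit Ben → queue [Bo, Mae, Pia]
Visit Bo → queue [Mae, Pia]
Visit Mae → queue [Pia]
Visit Pia → queue []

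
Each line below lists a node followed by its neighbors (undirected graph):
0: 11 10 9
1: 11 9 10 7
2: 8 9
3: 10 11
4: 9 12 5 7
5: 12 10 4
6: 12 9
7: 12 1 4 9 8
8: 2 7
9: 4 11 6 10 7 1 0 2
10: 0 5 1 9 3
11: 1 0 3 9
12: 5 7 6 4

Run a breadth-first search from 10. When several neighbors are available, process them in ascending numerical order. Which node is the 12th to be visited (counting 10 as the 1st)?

Visit 10; enqueue 0, 1, 3, 5, 9 → queue [0, 1, 3, 5, 9]
Visit 0; enqueue 11 → queue [1, 3, 5, 9, 11]
Visit 1; enqueue 7 → queue [3, 5, 9, 11, 7]
Visit 3 → queue [5, 9, 11, 7]
Visit 5; enqueue 4, 12 → queue [9, 11, 7, 4, 12]
Visit 9; enqueue 2, 6 → queue [11, 7, 4, 12, 2, 6]
Visit 11 → queue [7, 4, 12, 2, 6]
Visit 7; enqueue 8 → queue [4, 12, 2, 6, 8]
Visit 4 → queue [12, 2, 6, 8]
Visit 12 → queue [2, 6, 8]
Visit 2 → queue [6, 8]
Visit 6 → queue [8]
Visit 8 → queue []

Visit order: 10, 0, 1, 3, 5, 9, 11, 7, 4, 12, 2, 6, 8

6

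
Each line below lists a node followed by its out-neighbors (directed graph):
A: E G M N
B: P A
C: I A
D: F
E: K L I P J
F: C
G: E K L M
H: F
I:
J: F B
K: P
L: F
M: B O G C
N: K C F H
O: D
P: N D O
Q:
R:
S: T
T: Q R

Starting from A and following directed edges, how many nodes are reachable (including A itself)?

16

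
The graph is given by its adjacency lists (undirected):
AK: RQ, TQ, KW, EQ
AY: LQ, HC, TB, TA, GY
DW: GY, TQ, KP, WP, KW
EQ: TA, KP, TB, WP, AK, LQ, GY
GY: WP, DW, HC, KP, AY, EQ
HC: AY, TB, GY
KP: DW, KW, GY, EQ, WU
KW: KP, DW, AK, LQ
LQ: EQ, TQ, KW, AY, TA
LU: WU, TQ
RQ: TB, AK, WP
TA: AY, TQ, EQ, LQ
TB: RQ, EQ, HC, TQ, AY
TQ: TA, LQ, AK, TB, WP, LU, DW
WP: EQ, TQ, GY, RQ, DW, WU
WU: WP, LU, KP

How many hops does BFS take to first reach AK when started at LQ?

Level 0: LQ
Level 1: AY, EQ, KW, TA, TQ
Level 2: AK, DW, GY, HC, KP, LU, TB, WP
Level 3: RQ, WU
AK first appears at level 2.

2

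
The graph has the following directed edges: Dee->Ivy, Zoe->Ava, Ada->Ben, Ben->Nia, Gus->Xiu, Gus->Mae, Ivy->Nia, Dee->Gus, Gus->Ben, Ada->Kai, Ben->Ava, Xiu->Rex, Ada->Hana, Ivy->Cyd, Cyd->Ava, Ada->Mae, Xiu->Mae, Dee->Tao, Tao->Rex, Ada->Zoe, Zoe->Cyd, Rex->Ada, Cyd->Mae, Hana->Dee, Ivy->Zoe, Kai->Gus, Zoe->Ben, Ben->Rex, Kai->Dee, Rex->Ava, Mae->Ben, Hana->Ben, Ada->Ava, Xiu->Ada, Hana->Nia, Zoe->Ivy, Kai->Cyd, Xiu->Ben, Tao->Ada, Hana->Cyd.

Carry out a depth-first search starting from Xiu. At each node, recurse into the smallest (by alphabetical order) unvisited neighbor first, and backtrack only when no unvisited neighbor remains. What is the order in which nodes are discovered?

Visit Xiu
Xiu → Ada
Ada → Ava
Ada → Ben
Ben → Nia
Ben → Rex
Ada → Hana
Hana → Cyd
Cyd → Mae
Hana → Dee
Dee → Gus
Dee → Ivy
Ivy → Zoe
Dee → Tao
Ada → Kai

Xiu → Ada → Ava → Ben → Nia → Rex → Hana → Cyd → Mae → Dee → Gus → Ivy → Zoe → Tao → Kai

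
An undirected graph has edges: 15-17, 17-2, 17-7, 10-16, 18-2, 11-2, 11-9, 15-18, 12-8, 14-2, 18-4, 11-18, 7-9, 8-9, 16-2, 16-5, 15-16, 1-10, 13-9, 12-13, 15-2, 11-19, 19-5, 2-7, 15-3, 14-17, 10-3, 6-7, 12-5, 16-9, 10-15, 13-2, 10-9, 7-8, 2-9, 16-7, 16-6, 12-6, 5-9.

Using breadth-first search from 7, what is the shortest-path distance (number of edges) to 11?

2

Level 0: 7
Level 1: 2, 6, 8, 9, 16, 17
Level 2: 5, 10, 11, 12, 13, 14, 15, 18
Level 3: 1, 3, 4, 19
11 first appears at level 2.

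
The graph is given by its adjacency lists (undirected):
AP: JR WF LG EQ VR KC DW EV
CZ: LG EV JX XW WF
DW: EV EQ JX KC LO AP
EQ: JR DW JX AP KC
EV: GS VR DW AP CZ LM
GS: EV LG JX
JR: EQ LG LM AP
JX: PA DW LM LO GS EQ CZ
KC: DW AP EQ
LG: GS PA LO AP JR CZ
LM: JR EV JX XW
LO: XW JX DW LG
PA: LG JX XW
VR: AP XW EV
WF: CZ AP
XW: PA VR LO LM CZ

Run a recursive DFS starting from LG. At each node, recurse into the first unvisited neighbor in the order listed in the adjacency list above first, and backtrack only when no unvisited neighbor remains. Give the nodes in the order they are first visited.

Visit LG
LG → GS
GS → EV
EV → VR
VR → AP
AP → JR
JR → EQ
EQ → DW
DW → JX
JX → PA
PA → XW
XW → LO
XW → LM
XW → CZ
CZ → WF
DW → KC

LG, GS, EV, VR, AP, JR, EQ, DW, JX, PA, XW, LO, LM, CZ, WF, KC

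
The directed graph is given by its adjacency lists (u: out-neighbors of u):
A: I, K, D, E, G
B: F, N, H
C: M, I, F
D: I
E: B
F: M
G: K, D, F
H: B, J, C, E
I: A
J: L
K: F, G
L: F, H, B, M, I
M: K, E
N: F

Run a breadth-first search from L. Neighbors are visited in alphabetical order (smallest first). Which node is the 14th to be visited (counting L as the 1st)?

Visit L; enqueue B, F, H, I, M → queue [B, F, H, I, M]
Visit B; enqueue N → queue [F, H, I, M, N]
Visit F → queue [H, I, M, N]
Visit H; enqueue C, E, J → queue [I, M, N, C, E, J]
Visit I; enqueue A → queue [M, N, C, E, J, A]
Visit M; enqueue K → queue [N, C, E, J, A, K]
Visit N → queue [C, E, J, A, K]
Visit C → queue [E, J, A, K]
Visit E → queue [J, A, K]
Visit J → queue [A, K]
Visit A; enqueue D, G → queue [K, D, G]
Visit K → queue [D, G]
Visit D → queue [G]
Visit G → queue []

Visit order: L, B, F, H, I, M, N, C, E, J, A, K, D, G

G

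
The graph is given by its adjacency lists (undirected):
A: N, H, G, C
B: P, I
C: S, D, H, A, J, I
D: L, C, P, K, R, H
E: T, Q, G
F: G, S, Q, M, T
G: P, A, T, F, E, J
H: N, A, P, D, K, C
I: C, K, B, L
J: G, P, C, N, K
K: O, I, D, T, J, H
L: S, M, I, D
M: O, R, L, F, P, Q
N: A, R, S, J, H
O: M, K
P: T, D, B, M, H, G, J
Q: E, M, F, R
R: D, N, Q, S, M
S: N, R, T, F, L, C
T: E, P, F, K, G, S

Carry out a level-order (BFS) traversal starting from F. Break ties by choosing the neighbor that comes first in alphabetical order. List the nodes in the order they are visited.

F, G, M, Q, S, T, A, E, J, P, L, O, R, C, N, K, H, B, D, I

Visit F; enqueue G, M, Q, S, T → queue [G, M, Q, S, T]
Visit G; enqueue A, E, J, P → queue [M, Q, S, T, A, E, J, P]
Visit M; enqueue L, O, R → queue [Q, S, T, A, E, J, P, L, O, R]
Visit Q → queue [S, T, A, E, J, P, L, O, R]
Visit S; enqueue C, N → queue [T, A, E, J, P, L, O, R, C, N]
Visit T; enqueue K → queue [A, E, J, P, L, O, R, C, N, K]
Visit A; enqueue H → queue [E, J, P, L, O, R, C, N, K, H]
Visit E → queue [J, P, L, O, R, C, N, K, H]
Visit J → queue [P, L, O, R, C, N, K, H]
Visit P; enqueue B, D → queue [L, O, R, C, N, K, H, B, D]
Visit L; enqueue I → queue [O, R, C, N, K, H, B, D, I]
Visit O → queue [R, C, N, K, H, B, D, I]
Visit R → queue [C, N, K, H, B, D, I]
Visit C → queue [N, K, H, B, D, I]
Visit N → queue [K, H, B, D, I]
Visit K → queue [H, B, D, I]
Visit H → queue [B, D, I]
Visit B → queue [D, I]
Visit D → queue [I]
Visit I → queue []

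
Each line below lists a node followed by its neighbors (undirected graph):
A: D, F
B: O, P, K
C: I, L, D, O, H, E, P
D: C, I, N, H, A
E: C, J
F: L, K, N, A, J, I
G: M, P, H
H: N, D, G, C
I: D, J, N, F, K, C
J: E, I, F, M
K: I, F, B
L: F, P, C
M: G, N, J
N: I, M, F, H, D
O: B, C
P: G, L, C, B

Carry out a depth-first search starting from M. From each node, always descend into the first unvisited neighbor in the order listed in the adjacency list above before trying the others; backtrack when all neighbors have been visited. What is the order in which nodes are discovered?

M, G, P, L, F, K, I, D, C, O, B, H, N, E, J, A

Visit M
M → G
G → P
P → L
L → F
F → K
K → I
I → D
D → C
C → O
O → B
C → H
H → N
C → E
E → J
D → A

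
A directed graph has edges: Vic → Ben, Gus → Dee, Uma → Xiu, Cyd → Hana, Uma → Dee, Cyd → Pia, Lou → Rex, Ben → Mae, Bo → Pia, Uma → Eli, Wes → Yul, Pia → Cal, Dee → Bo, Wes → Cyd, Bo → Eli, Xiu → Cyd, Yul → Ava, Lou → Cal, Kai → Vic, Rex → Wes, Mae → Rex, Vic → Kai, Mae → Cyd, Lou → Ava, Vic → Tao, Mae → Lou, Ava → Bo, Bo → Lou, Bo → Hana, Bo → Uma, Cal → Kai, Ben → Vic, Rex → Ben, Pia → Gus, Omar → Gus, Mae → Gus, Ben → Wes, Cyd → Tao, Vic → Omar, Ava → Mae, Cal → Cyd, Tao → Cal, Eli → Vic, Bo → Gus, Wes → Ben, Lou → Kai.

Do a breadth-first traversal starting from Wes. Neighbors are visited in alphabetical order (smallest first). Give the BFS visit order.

Wes, Ben, Cyd, Yul, Mae, Vic, Hana, Pia, Tao, Ava, Gus, Lou, Rex, Kai, Omar, Cal, Bo, Dee, Eli, Uma, Xiu

Visit Wes; enqueue Ben, Cyd, Yul → queue [Ben, Cyd, Yul]
Visit Ben; enqueue Mae, Vic → queue [Cyd, Yul, Mae, Vic]
Visit Cyd; enqueue Hana, Pia, Tao → queue [Yul, Mae, Vic, Hana, Pia, Tao]
Visit Yul; enqueue Ava → queue [Mae, Vic, Hana, Pia, Tao, Ava]
Visit Mae; enqueue Gus, Lou, Rex → queue [Vic, Hana, Pia, Tao, Ava, Gus, Lou, Rex]
Visit Vic; enqueue Kai, Omar → queue [Hana, Pia, Tao, Ava, Gus, Lou, Rex, Kai, Omar]
Visit Hana → queue [Pia, Tao, Ava, Gus, Lou, Rex, Kai, Omar]
Visit Pia; enqueue Cal → queue [Tao, Ava, Gus, Lou, Rex, Kai, Omar, Cal]
Visit Tao → queue [Ava, Gus, Lou, Rex, Kai, Omar, Cal]
Visit Ava; enqueue Bo → queue [Gus, Lou, Rex, Kai, Omar, Cal, Bo]
Visit Gus; enqueue Dee → queue [Lou, Rex, Kai, Omar, Cal, Bo, Dee]
Visit Lou → queue [Rex, Kai, Omar, Cal, Bo, Dee]
Visit Rex → queue [Kai, Omar, Cal, Bo, Dee]
Visit Kai → queue [Omar, Cal, Bo, Dee]
Visit Omar → queue [Cal, Bo, Dee]
Visit Cal → queue [Bo, Dee]
Visit Bo; enqueue Eli, Uma → queue [Dee, Eli, Uma]
Visit Dee → queue [Eli, Uma]
Visit Eli → queue [Uma]
Visit Uma; enqueue Xiu → queue [Xiu]
Visit Xiu → queue []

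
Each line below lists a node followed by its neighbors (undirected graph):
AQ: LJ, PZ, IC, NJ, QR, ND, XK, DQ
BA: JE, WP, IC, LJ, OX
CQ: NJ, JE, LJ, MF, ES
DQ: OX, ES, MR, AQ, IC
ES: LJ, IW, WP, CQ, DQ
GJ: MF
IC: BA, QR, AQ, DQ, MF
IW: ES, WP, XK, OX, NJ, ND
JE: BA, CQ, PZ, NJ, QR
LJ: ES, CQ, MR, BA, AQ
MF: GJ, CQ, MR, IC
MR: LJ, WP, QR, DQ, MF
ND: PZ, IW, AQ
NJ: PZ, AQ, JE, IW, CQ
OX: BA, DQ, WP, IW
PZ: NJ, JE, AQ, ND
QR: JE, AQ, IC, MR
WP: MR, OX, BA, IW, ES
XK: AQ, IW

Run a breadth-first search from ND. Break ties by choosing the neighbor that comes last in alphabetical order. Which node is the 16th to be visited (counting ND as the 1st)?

Visit ND; enqueue PZ, IW, AQ → queue [PZ, IW, AQ]
Visit PZ; enqueue NJ, JE → queue [IW, AQ, NJ, JE]
Visit IW; enqueue XK, WP, OX, ES → queue [AQ, NJ, JE, XK, WP, OX, ES]
Visit AQ; enqueue QR, LJ, IC, DQ → queue [NJ, JE, XK, WP, OX, ES, QR, LJ, IC, DQ]
Visit NJ; enqueue CQ → queue [JE, XK, WP, OX, ES, QR, LJ, IC, DQ, CQ]
Visit JE; enqueue BA → queue [XK, WP, OX, ES, QR, LJ, IC, DQ, CQ, BA]
Visit XK → queue [WP, OX, ES, QR, LJ, IC, DQ, CQ, BA]
Visit WP; enqueue MR → queue [OX, ES, QR, LJ, IC, DQ, CQ, BA, MR]
Visit OX → queue [ES, QR, LJ, IC, DQ, CQ, BA, MR]
Visit ES → queue [QR, LJ, IC, DQ, CQ, BA, MR]
Visit QR → queue [LJ, IC, DQ, CQ, BA, MR]
Visit LJ → queue [IC, DQ, CQ, BA, MR]
Visit IC; enqueue MF → queue [DQ, CQ, BA, MR, MF]
Visit DQ → queue [CQ, BA, MR, MF]
Visit CQ → queue [BA, MR, MF]
Visit BA → queue [MR, MF]
Visit MR → queue [MF]
Visit MF; enqueue GJ → queue [GJ]
Visit GJ → queue []

Visit order: ND, PZ, IW, AQ, NJ, JE, XK, WP, OX, ES, QR, LJ, IC, DQ, CQ, BA, MR, MF, GJ

BA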